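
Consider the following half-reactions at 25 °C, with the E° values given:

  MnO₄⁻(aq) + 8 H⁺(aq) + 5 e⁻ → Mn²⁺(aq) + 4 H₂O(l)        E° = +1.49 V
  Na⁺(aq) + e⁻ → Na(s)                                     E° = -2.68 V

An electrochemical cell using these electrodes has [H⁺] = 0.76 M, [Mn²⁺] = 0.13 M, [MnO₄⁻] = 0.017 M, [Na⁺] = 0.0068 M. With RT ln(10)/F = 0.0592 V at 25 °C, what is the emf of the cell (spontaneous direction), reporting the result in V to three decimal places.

MnO₄⁻/Mn²⁺ is the cathode (higher E°), Na⁺/Na the anode: E°cell = +1.49 − (-2.68) = +4.17 V, n = 5.
Overall: MnO₄⁻(aq) + 8 H⁺(aq) + 5 Na(s) → Mn²⁺(aq) + 4 H₂O(l) + 5 Na⁺(aq)
Q = [Mn²⁺]·[Na⁺]^5 / ([MnO₄⁻]·[H⁺]^8); log Q = -9.000.
E = E° − (0.0592/n) log Q = +4.17 − (0.0592/5)(-9.000) = +4.277 V.

+4.277 V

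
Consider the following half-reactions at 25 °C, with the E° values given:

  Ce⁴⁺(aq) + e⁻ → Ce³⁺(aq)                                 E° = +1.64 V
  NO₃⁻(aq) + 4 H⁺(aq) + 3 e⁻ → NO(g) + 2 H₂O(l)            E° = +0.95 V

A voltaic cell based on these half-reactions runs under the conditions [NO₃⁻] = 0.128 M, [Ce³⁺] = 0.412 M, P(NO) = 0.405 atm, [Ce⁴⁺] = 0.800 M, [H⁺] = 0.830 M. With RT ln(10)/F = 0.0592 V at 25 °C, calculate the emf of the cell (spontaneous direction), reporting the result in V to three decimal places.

+0.723 V

Ce⁴⁺/Ce³⁺ is the cathode (higher E°), NO₃⁻/NO the anode: E°cell = +1.64 − (+0.95) = +0.69 V, n = 3.
Overall: 3 Ce⁴⁺(aq) + NO(g) + 2 H₂O(l) → 3 Ce³⁺(aq) + NO₃⁻(aq) + 4 H⁺(aq)
Q = [Ce³⁺]^3·[NO₃⁻]·[H⁺]^4 / ([Ce⁴⁺]^3·P(NO)); log Q = -1.689.
E = E° − (0.0592/n) log Q = +0.69 − (0.0592/3)(-1.689) = +0.723 V.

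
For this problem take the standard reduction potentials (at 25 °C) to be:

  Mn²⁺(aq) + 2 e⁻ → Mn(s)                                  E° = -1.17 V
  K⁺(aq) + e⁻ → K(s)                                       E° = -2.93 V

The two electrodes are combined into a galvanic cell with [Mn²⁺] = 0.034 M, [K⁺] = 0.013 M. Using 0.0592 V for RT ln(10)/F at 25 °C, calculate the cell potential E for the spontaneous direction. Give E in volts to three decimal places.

Mn²⁺/Mn is the cathode (higher E°), K⁺/K the anode: E°cell = -1.17 − (-2.93) = +1.76 V, n = 2.
Overall: Mn²⁺(aq) + 2 K(s) → Mn(s) + 2 K⁺(aq)
Q = [K⁺]^2 / ([Mn²⁺]); log Q = -2.304.
E = E° − (0.0592/n) log Q = +1.76 − (0.0592/2)(-2.304) = +1.828 V.

+1.828 V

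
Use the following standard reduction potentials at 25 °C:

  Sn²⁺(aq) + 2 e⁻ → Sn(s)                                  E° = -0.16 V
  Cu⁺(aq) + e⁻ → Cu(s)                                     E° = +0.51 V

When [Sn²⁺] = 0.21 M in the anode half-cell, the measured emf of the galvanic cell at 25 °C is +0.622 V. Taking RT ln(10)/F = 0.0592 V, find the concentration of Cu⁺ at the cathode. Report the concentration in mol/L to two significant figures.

Cu⁺/Cu is the cathode, Sn²⁺/Sn the anode: E°cell = +0.67 V, n = 2.
Overall reaction: 2 Cu⁺(aq) + Sn(s) → 2 Cu(s) + Sn²⁺(aq); Q = [Sn²⁺]^1/[Cu⁺]^2.
From E = E° − (0.0592/n) log Q: log Q = (E° − E)·n/0.0592 = (+0.67 − (+0.622))·2/0.0592 = 1.6216.
So 2·log[Cu⁺] = 1·log(0.21) − log Q = -0.6778 − (1.6216) = -2.2994; log[Cu⁺] = -2.2994 / 2 = -1.1497; [Cu⁺] = 10^(-1.1497) ≈ 0.071 M.

0.071 M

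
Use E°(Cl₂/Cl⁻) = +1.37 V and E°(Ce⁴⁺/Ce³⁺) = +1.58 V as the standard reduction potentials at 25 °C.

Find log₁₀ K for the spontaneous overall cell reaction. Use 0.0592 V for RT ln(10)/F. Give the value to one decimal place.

7.1

Cathode: Ce⁴⁺/Ce³⁺; anode: Cl₂/Cl⁻. E°cell = +0.21 V, n = 2.
log K = nE°cell / 0.0592 = (2)(+0.21) / 0.0592 = 7.1.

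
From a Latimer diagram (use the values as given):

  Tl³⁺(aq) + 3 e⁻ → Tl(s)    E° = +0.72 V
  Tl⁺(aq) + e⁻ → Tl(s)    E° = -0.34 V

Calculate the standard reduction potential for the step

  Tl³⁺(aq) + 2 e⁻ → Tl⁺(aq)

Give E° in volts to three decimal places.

Sequential free energies add, so n₃E°₃ = n₁E°₁ + n₂E°₂.
With n₃ = 3, and the known step contributing 1×(-0.34) V, the unknown satisfies 2·E° = 3×(+0.72) − 1×(-0.34) = +2.500.
E° = +2.500 / 2 = +1.250 V.

+1.250 V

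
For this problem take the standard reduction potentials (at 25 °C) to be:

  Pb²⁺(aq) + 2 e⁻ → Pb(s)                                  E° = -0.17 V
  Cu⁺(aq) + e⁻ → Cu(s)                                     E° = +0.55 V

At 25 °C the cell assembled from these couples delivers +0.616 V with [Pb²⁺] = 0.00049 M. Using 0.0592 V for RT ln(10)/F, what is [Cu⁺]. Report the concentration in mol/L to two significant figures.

Cu⁺/Cu is the cathode, Pb²⁺/Pb the anode: E°cell = +0.72 V, n = 2.
Overall reaction: 2 Cu⁺(aq) + Pb(s) → 2 Cu(s) + Pb²⁺(aq); Q = [Pb²⁺]^1/[Cu⁺]^2.
From E = E° − (0.0592/n) log Q: log Q = (E° − E)·n/0.0592 = (+0.72 − (+0.616))·2/0.0592 = 3.5135.
So 2·log[Cu⁺] = 1·log(0.00049) − log Q = -3.3098 − (3.5135) = -6.8233; log[Cu⁺] = -6.8233 / 2 = -3.4116; [Cu⁺] = 10^(-3.4116) ≈ 0.00039 M.

0.00039 M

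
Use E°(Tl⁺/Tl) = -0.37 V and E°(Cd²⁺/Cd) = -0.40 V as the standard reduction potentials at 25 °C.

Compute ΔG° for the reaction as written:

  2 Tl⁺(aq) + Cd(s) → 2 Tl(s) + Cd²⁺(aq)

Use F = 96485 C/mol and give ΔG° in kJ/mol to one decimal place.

-5.8 kJ/mol

As written, Tl⁺/Tl is reduced (cathode) and Cd²⁺/Cd is oxidised (anode), so E°cell = (-0.37) − (-0.40) = +0.03 V.
Balancing electrons gives n = 2.
ΔG° = −nFE° = −(2)(96485)(+0.03) = -5,789 J = -5.8 kJ/mol.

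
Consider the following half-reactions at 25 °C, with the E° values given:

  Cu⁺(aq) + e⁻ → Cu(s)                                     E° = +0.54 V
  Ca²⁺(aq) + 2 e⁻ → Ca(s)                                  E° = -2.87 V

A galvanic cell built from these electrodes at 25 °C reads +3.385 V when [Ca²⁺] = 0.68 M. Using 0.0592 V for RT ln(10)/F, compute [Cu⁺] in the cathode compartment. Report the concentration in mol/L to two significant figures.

0.31 M

Cu⁺/Cu is the cathode, Ca²⁺/Ca the anode: E°cell = +3.41 V, n = 2.
Overall reaction: 2 Cu⁺(aq) + Ca(s) → 2 Cu(s) + Ca²⁺(aq); Q = [Ca²⁺]^1/[Cu⁺]^2.
From E = E° − (0.0592/n) log Q: log Q = (E° − E)·n/0.0592 = (+3.41 − (+3.385))·2/0.0592 = 0.8446.
So 2·log[Cu⁺] = 1·log(0.68) − log Q = -0.1675 − (0.8446) = -1.0121; log[Cu⁺] = -1.0121 / 2 = -0.5060; [Cu⁺] = 10^(-0.5060) ≈ 0.31 M.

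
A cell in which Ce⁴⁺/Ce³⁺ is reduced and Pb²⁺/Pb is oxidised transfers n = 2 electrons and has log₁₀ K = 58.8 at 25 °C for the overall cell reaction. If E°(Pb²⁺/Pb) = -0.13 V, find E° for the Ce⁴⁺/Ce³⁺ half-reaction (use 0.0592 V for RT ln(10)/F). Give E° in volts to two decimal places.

E°cell = (0.0592/n)·log K = (0.0592/2)(58.8) = +1.740 V.
Since Ce⁴⁺/Ce³⁺ is the cathode and Pb²⁺/Pb the anode, E°cell = E°(Ce⁴⁺/Ce³⁺) − E°(Pb²⁺/Pb).
So E°(Ce⁴⁺/Ce³⁺) = E°cell + E°(Pb²⁺/Pb) = +1.740 + (-0.13) = +1.61 V.

+1.61 V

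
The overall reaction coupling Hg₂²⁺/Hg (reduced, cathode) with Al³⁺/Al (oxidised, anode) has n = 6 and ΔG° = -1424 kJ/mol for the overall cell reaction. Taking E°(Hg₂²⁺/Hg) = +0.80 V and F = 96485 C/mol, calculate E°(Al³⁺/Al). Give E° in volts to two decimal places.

-1.66 V

E°cell = −ΔG°/(nF) = −(-1424×10³)/((6)(96485)) = +2.460 V.
Since Hg₂²⁺/Hg is the cathode and Al³⁺/Al the anode, E°cell = E°(Hg₂²⁺/Hg) − E°(Al³⁺/Al).
So E°(Al³⁺/Al) = E°(Hg₂²⁺/Hg) − E°cell = (+0.80) − (+2.460) = -1.66 V.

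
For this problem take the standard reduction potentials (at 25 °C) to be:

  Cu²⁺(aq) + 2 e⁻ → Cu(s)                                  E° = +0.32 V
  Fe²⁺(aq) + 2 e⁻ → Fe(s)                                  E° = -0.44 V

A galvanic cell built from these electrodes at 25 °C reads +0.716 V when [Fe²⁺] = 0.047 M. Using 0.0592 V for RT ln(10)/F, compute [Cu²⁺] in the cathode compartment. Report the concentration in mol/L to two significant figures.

Cu²⁺/Cu is the cathode, Fe²⁺/Fe the anode: E°cell = +0.76 V, n = 2.
Overall reaction: Cu²⁺(aq) + Fe(s) → Cu(s) + Fe²⁺(aq); Q = [Fe²⁺]^1/[Cu²⁺]^1.
From E = E° − (0.0592/n) log Q: log Q = (E° − E)·n/0.0592 = (+0.76 − (+0.716))·2/0.0592 = 1.4865.
So 1·log[Cu²⁺] = 1·log(0.047) − log Q = -1.3279 − (1.4865) = -2.8144; [Cu²⁺] = 10^(-2.8144) ≈ 0.0015 M.

0.0015 M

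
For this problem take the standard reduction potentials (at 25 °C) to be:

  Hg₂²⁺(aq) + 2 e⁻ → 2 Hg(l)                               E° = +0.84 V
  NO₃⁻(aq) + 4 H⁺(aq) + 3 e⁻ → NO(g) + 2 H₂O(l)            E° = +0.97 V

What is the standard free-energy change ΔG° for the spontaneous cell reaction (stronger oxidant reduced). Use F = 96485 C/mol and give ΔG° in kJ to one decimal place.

NO₃⁻/NO (E° = +0.97 V) is the cathode; Hg₂²⁺/Hg (E° = +0.84 V) is the anode, so E°cell = +0.13 V.
Balancing electrons gives n = 6 (lcm of 3 and 2).
ΔG° = −nFE° = −(6)(96485)(+0.13) = -75,258 J = -75.3 kJ.

-75.3 kJ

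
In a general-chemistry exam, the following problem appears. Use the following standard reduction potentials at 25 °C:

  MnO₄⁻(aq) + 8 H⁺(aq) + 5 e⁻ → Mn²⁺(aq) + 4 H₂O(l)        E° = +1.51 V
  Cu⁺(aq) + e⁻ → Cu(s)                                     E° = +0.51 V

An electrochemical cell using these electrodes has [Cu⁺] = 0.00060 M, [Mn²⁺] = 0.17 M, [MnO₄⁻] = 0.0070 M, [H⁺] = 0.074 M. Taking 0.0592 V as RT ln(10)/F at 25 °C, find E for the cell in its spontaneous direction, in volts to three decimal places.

MnO₄⁻/Mn²⁺ is the cathode (higher E°), Cu⁺/Cu the anode: E°cell = +1.51 − (+0.51) = +1.00 V, n = 5.
Overall: MnO₄⁻(aq) + 8 H⁺(aq) + 5 Cu(s) → Mn²⁺(aq) + 4 H₂O(l) + 5 Cu⁺(aq)
Q = [Mn²⁺]·[Cu⁺]^5 / ([MnO₄⁻]·[H⁺]^8); log Q = -5.678.
E = E° − (0.0592/n) log Q = +1.00 − (0.0592/5)(-5.678) = +1.067 V.

+1.067 V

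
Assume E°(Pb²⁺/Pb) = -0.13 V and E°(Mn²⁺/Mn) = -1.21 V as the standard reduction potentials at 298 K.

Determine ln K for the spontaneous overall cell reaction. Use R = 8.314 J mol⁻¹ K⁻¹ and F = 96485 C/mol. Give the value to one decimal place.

84.1

Cathode: Pb²⁺/Pb; anode: Mn²⁺/Mn. E°cell = (-0.13) − (-1.21) = +1.08 V, with n = 2.
ΔG° = −nFE° = −RT ln K, so ln K = nFE°/(RT) = (2)(96485)(+1.08) / ((8.314)(298)) = 84.118.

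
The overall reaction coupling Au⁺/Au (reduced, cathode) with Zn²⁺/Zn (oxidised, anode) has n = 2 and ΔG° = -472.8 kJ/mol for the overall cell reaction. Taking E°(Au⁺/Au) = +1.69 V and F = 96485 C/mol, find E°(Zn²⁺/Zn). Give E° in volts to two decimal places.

-0.76 V

E°cell = −ΔG°/(nF) = −(-472.8×10³)/((2)(96485)) = +2.450 V.
Since Au⁺/Au is the cathode and Zn²⁺/Zn the anode, E°cell = E°(Au⁺/Au) − E°(Zn²⁺/Zn).
So E°(Zn²⁺/Zn) = E°(Au⁺/Au) − E°cell = (+1.69) − (+2.450) = -0.76 V.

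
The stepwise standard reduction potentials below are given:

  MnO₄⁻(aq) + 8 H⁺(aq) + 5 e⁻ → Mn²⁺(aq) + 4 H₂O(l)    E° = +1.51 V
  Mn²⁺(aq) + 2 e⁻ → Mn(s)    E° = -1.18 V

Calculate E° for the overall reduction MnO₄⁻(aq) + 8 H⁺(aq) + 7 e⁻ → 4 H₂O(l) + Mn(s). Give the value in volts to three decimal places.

Standard free energies of sequential steps add: ΔG°₃ = ΔG°₁ + ΔG°₂, so n₃E°₃ = n₁E°₁ + n₂E°₂.
E°₃ = (5×+1.51 + 2×-1.18) / 7 = (+5.190) / 7 = +0.741 V.

+0.741 V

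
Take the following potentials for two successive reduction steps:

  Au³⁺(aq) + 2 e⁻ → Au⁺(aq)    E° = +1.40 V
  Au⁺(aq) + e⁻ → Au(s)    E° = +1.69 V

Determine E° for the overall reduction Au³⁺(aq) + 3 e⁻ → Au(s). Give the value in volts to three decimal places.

Standard free energies of sequential steps add: ΔG°₃ = ΔG°₁ + ΔG°₂, so n₃E°₃ = n₁E°₁ + n₂E°₂.
E°₃ = (2×+1.40 + 1×+1.69) / 3 = (+4.490) / 3 = +1.497 V.

+1.497 V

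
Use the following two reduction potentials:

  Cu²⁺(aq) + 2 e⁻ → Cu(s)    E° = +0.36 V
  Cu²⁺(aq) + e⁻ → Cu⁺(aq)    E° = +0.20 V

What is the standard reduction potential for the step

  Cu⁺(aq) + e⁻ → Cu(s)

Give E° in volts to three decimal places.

+0.520 V

Sequential free energies add, so n₃E°₃ = n₁E°₁ + n₂E°₂.
With n₃ = 2, and the known step contributing 1×(+0.20) V, the unknown satisfies 1·E° = 2×(+0.36) − 1×(+0.20) = +0.520.
E° = +0.520 / 1 = +0.520 V.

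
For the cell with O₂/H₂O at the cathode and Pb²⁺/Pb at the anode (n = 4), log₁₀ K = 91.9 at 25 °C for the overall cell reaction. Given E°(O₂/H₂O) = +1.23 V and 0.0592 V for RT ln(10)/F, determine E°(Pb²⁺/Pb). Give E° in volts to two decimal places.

E°cell = (0.0592/n)·log K = (0.0592/4)(91.9) = +1.360 V.
Since O₂/H₂O is the cathode and Pb²⁺/Pb the anode, E°cell = E°(O₂/H₂O) − E°(Pb²⁺/Pb).
So E°(Pb²⁺/Pb) = E°(O₂/H₂O) − E°cell = (+1.23) − (+1.360) = -0.13 V.

-0.13 V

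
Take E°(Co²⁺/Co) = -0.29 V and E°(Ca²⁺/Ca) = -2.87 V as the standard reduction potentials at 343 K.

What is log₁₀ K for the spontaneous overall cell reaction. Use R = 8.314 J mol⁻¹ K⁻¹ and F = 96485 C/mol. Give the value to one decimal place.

Cathode: Co²⁺/Co; anode: Ca²⁺/Ca. E°cell = (-0.29) − (-2.87) = +2.58 V, with n = 2.
ΔG° = −nFE° = −RT ln K, so ln K = nFE°/(RT) = (2)(96485)(+2.58) / ((8.314)(343)) = 174.584.
log₁₀ K = 174.584 / ln 10 = 75.8.

75.8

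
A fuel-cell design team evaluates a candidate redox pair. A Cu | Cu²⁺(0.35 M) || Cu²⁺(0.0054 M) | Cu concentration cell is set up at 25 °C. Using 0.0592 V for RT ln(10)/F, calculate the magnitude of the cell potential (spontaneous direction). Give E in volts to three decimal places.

For a concentration cell E°cell = 0. The 0.35 M side is the cathode (reduction is favoured where [Cu²⁺] is higher).
With n = 2, E = −(0.0592/2) log([Cu²⁺]ₐₙ/[Cu²⁺]꜀ₐₜ) = −(0.0592/2) log(0.0054/0.35) = −(0.0592/2)(-1.812) = +0.054 V.

+0.054 V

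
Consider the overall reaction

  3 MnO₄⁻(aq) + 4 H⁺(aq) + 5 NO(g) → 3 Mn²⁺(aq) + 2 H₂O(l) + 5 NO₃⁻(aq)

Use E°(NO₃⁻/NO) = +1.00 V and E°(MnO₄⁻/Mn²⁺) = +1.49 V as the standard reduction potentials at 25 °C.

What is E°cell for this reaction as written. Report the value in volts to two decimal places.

The MnO₄⁻/Mn²⁺ couple has the higher reduction potential, so it is the cathode; NO₃⁻/NO is oxidised at the anode.
E°cell = E°(cathode) − E°(anode) = (+1.49) − (+1.00) = +0.49 V.

+0.49 V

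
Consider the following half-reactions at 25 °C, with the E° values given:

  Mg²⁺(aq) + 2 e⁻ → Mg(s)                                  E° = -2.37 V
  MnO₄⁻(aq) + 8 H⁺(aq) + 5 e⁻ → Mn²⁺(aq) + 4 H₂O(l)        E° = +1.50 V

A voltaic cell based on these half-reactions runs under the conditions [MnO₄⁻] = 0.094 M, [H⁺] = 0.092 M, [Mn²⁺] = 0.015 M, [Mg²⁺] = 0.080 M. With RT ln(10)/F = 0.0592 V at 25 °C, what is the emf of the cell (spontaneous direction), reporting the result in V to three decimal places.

MnO₄⁻/Mn²⁺ is the cathode (higher E°), Mg²⁺/Mg the anode: E°cell = +1.50 − (-2.37) = +3.87 V, n = 10.
Overall: 2 MnO₄⁻(aq) + 16 H⁺(aq) + 5 Mg(s) → 2 Mn²⁺(aq) + 8 H₂O(l) + 5 Mg²⁺(aq)
Q = [Mn²⁺]^2·[Mg²⁺]^5 / ([MnO₄⁻]^2·[H⁺]^16); log Q = 9.501.
E = E° − (0.0592/n) log Q = +3.87 − (0.0592/10)(9.501) = +3.814 V.

+3.814 V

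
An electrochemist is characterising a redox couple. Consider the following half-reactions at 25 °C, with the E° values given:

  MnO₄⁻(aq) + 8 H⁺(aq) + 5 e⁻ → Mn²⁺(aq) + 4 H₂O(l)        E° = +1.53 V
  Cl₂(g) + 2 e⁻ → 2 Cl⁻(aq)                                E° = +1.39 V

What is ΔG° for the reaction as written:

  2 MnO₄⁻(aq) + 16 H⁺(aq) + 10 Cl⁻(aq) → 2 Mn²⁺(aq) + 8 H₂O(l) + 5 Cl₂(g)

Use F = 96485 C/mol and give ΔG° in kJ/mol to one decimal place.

As written, MnO₄⁻/Mn²⁺ is reduced (cathode) and Cl₂/Cl⁻ is oxidised (anode), so E°cell = (+1.53) − (+1.39) = +0.14 V.
Balancing electrons gives n = 10.
ΔG° = −nFE° = −(10)(96485)(+0.14) = -135,079 J = -135.1 kJ/mol.

-135.1 kJ/mol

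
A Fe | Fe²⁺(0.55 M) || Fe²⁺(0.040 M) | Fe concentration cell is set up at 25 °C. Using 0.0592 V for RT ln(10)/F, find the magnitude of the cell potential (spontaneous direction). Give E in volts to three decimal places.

+0.034 V

For a concentration cell E°cell = 0. The 0.55 M side is the cathode (reduction is favoured where [Fe²⁺] is higher).
With n = 2, E = −(0.0592/2) log([Fe²⁺]ₐₙ/[Fe²⁺]꜀ₐₜ) = −(0.0592/2) log(0.04/0.55) = −(0.0592/2)(-1.138) = +0.034 V.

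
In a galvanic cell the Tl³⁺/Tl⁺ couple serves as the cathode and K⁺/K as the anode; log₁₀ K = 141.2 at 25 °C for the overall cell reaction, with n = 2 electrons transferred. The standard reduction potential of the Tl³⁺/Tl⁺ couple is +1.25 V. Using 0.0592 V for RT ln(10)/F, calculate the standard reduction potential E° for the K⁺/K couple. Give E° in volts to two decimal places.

-2.93 V

E°cell = (0.0592/n)·log K = (0.0592/2)(141.2) = +4.180 V.
Since Tl³⁺/Tl⁺ is the cathode and K⁺/K the anode, E°cell = E°(Tl³⁺/Tl⁺) − E°(K⁺/K).
So E°(K⁺/K) = E°(Tl³⁺/Tl⁺) − E°cell = (+1.25) − (+4.180) = -2.93 V.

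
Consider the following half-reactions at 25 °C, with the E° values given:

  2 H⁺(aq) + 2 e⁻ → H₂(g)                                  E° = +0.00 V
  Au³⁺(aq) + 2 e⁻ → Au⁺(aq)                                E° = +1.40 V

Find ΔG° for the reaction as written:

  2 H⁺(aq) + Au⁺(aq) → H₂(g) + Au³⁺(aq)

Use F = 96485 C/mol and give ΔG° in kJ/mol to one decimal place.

+270.2 kJ/mol

As written, H⁺/H₂ is reduced (cathode) and Au³⁺/Au⁺ is oxidised (anode), so E°cell = (+0.00) − (+1.40) = -1.40 V.
Balancing electrons gives n = 2.
ΔG° = −nFE° = −(2)(96485)(-1.40) = 270,158 J = +270.2 kJ/mol.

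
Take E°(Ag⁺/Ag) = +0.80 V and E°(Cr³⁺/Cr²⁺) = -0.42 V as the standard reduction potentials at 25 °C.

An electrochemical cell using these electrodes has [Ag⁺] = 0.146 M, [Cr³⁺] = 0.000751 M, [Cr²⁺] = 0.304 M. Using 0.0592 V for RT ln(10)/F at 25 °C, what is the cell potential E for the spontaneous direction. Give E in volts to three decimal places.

Ag⁺/Ag is the cathode (higher E°), Cr³⁺/Cr²⁺ the anode: E°cell = +0.80 − (-0.42) = +1.22 V, n = 1.
Overall: Ag⁺(aq) + Cr²⁺(aq) → Ag(s) + Cr³⁺(aq)
Q = [Cr³⁺] / ([Ag⁺]·[Cr²⁺]); log Q = -1.772.
E = E° − (0.0592/n) log Q = +1.22 − (0.0592/1)(-1.772) = +1.325 V.

+1.325 V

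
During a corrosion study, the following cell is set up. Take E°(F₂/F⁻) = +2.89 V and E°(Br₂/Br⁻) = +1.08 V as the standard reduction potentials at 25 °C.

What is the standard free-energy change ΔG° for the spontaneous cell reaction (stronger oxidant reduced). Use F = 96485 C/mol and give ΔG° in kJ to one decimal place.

F₂/F⁻ (E° = +2.89 V) is the cathode; Br₂/Br⁻ (E° = +1.08 V) is the anode, so E°cell = +1.81 V.
Balancing electrons gives n = 2 (lcm of 2 and 2).
ΔG° = −nFE° = −(2)(96485)(+1.81) = -349,276 J = -349.3 kJ.

-349.3 kJ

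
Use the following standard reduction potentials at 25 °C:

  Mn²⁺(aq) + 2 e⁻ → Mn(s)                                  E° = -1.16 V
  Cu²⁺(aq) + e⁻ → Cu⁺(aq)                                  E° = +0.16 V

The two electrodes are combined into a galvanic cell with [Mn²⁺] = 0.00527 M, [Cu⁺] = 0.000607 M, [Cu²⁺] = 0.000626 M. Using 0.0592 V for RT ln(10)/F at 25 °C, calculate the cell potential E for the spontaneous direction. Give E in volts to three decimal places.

+1.388 V

Cu²⁺/Cu⁺ is the cathode (higher E°), Mn²⁺/Mn the anode: E°cell = +0.16 − (-1.16) = +1.32 V, n = 2.
Overall: 2 Cu²⁺(aq) + Mn(s) → 2 Cu⁺(aq) + Mn²⁺(aq)
Q = [Cu⁺]^2·[Mn²⁺] / ([Cu²⁺]^2); log Q = -2.305.
E = E° − (0.0592/n) log Q = +1.32 − (0.0592/2)(-2.305) = +1.388 V.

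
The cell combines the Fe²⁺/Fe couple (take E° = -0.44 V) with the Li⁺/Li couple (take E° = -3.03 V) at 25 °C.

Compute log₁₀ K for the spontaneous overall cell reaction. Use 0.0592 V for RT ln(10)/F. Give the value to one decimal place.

Cathode: Fe²⁺/Fe; anode: Li⁺/Li. E°cell = +2.59 V, n = 2.
log K = nE°cell / 0.0592 = (2)(+2.59) / 0.0592 = 87.5.

87.5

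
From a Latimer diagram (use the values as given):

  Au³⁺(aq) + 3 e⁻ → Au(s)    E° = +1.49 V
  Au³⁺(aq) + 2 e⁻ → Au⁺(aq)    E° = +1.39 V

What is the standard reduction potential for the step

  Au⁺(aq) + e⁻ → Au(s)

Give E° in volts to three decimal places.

Sequential free energies add, so n₃E°₃ = n₁E°₁ + n₂E°₂.
With n₃ = 3, and the known step contributing 2×(+1.39) V, the unknown satisfies 1·E° = 3×(+1.49) − 2×(+1.39) = +1.690.
E° = +1.690 / 1 = +1.690 V.

+1.690 V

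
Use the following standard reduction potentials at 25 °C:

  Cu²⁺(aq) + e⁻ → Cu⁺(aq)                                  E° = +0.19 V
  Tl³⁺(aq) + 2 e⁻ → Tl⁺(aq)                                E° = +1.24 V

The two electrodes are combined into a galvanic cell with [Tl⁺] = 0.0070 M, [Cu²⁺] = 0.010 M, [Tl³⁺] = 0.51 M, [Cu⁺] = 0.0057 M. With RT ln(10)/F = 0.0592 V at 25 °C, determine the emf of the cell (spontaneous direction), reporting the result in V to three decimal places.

Tl³⁺/Tl⁺ is the cathode (higher E°), Cu²⁺/Cu⁺ the anode: E°cell = +1.24 − (+0.19) = +1.05 V, n = 2.
Overall: Tl³⁺(aq) + 2 Cu⁺(aq) → Tl⁺(aq) + 2 Cu²⁺(aq)
Q = [Tl⁺]·[Cu²⁺]^2 / ([Tl³⁺]·[Cu⁺]^2); log Q = -1.374.
E = E° − (0.0592/n) log Q = +1.05 − (0.0592/2)(-1.374) = +1.091 V.

+1.091 V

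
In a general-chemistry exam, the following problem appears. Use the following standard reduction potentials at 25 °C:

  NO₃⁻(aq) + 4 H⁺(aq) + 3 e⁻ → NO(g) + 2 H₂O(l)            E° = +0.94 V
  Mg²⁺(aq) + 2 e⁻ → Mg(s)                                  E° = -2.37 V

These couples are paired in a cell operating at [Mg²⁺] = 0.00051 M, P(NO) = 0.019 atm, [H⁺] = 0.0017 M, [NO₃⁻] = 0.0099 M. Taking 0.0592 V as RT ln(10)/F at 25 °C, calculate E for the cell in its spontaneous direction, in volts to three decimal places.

+3.183 V

NO₃⁻/NO is the cathode (higher E°), Mg²⁺/Mg the anode: E°cell = +0.94 − (-2.37) = +3.31 V, n = 6.
Overall: 2 NO₃⁻(aq) + 8 H⁺(aq) + 3 Mg(s) → 2 NO(g) + 4 H₂O(l) + 3 Mg²⁺(aq)
Q = P(NO)^2·[Mg²⁺]^3 / ([NO₃⁻]^2·[H⁺]^8); log Q = 12.845.
E = E° − (0.0592/n) log Q = +3.31 − (0.0592/6)(12.845) = +3.183 V.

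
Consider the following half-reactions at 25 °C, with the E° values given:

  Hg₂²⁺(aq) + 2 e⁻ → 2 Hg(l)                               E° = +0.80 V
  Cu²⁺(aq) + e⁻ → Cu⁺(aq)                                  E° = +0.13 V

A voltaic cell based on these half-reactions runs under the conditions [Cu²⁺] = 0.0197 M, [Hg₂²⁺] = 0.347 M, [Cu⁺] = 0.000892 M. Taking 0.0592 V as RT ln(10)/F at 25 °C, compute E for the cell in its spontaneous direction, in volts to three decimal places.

Hg₂²⁺/Hg is the cathode (higher E°), Cu²⁺/Cu⁺ the anode: E°cell = +0.80 − (+0.13) = +0.67 V, n = 2.
Overall: Hg₂²⁺(aq) + 2 Cu⁺(aq) → 2 Hg(l) + 2 Cu²⁺(aq)
Q = [Cu²⁺]^2 / ([Hg₂²⁺]·[Cu⁺]^2); log Q = 3.148.
E = E° − (0.0592/n) log Q = +0.67 − (0.0592/2)(3.148) = +0.577 V.

+0.577 V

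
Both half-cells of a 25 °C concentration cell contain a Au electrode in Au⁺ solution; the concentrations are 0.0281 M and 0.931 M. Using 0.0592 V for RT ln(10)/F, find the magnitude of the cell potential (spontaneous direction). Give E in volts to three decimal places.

+0.090 V

For a concentration cell E°cell = 0. The 0.931 M side is the cathode (reduction is favoured where [Au⁺] is higher).
With n = 1, E = −(0.0592/1) log([Au⁺]ₐₙ/[Au⁺]꜀ₐₜ) = −(0.0592/1) log(0.0281/0.931) = −(0.0592/1)(-1.520) = +0.090 V.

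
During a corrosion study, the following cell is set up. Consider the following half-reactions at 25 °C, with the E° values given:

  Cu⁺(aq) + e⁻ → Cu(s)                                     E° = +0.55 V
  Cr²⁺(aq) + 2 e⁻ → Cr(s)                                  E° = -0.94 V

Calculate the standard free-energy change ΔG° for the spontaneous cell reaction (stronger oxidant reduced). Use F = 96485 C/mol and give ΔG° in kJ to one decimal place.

-287.5 kJ

Cu⁺/Cu (E° = +0.55 V) is the cathode; Cr²⁺/Cr (E° = -0.94 V) is the anode, so E°cell = +1.49 V.
Balancing electrons gives n = 2 (lcm of 1 and 2).
ΔG° = −nFE° = −(2)(96485)(+1.49) = -287,525 J = -287.5 kJ.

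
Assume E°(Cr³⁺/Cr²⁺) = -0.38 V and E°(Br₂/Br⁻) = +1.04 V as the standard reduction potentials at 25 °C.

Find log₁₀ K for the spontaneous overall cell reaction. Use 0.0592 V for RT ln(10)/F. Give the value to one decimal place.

48.0

Cathode: Br₂/Br⁻; anode: Cr³⁺/Cr²⁺. E°cell = +1.42 V, n = 2.
log K = nE°cell / 0.0592 = (2)(+1.42) / 0.0592 = 48.0.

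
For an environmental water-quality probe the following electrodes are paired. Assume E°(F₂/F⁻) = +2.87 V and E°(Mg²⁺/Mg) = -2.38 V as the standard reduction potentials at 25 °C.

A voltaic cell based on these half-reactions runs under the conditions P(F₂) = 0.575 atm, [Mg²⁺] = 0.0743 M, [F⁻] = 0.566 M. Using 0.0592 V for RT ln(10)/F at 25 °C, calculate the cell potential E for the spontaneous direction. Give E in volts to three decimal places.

F₂/F⁻ is the cathode (higher E°), Mg²⁺/Mg the anode: E°cell = +2.87 − (-2.38) = +5.25 V, n = 2.
Overall: F₂(g) + Mg(s) → 2 F⁻(aq) + Mg²⁺(aq)
Q = [F⁻]^2·[Mg²⁺] / (P(F₂)); log Q = -1.383.
E = E° − (0.0592/n) log Q = +5.25 − (0.0592/2)(-1.383) = +5.291 V.

+5.291 V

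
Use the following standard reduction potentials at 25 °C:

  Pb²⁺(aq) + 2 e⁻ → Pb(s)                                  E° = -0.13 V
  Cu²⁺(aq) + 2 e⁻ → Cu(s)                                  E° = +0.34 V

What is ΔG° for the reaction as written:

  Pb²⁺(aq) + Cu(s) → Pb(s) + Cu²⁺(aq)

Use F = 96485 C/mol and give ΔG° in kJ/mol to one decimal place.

+90.7 kJ/mol

As written, Pb²⁺/Pb is reduced (cathode) and Cu²⁺/Cu is oxidised (anode), so E°cell = (-0.13) − (+0.34) = -0.47 V.
Balancing electrons gives n = 2.
ΔG° = −nFE° = −(2)(96485)(-0.47) = 90,696 J = +90.7 kJ/mol.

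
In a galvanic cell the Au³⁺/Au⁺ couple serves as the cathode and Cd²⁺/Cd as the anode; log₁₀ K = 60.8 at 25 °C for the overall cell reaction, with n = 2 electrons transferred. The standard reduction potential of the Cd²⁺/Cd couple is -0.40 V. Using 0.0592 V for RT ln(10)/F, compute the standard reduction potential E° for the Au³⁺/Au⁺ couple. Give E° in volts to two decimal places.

E°cell = (0.0592/n)·log K = (0.0592/2)(60.8) = +1.800 V.
Since Au³⁺/Au⁺ is the cathode and Cd²⁺/Cd the anode, E°cell = E°(Au³⁺/Au⁺) − E°(Cd²⁺/Cd).
So E°(Au³⁺/Au⁺) = E°cell + E°(Cd²⁺/Cd) = +1.800 + (-0.40) = +1.40 V.

+1.40 V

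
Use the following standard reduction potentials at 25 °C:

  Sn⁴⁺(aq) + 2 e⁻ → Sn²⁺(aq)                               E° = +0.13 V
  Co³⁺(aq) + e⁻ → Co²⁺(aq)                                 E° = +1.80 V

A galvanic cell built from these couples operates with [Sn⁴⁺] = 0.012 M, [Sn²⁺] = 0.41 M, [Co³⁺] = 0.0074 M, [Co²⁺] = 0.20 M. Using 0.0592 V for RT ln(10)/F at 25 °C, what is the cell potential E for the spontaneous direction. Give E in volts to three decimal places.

Co³⁺/Co²⁺ is the cathode (higher E°), Sn⁴⁺/Sn²⁺ the anode: E°cell = +1.80 − (+0.13) = +1.67 V, n = 2.
Overall: 2 Co³⁺(aq) + Sn²⁺(aq) → 2 Co²⁺(aq) + Sn⁴⁺(aq)
Q = [Co²⁺]^2·[Sn⁴⁺] / ([Co³⁺]^2·[Sn²⁺]); log Q = 1.330.
E = E° − (0.0592/n) log Q = +1.67 − (0.0592/2)(1.330) = +1.631 V.

+1.631 V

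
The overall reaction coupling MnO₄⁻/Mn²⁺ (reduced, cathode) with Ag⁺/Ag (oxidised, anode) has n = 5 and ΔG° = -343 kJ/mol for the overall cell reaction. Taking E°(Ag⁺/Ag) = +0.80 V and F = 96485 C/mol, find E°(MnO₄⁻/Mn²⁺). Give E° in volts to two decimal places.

+1.51 V

E°cell = −ΔG°/(nF) = −(-343×10³)/((5)(96485)) = +0.711 V.
Since MnO₄⁻/Mn²⁺ is the cathode and Ag⁺/Ag the anode, E°cell = E°(MnO₄⁻/Mn²⁺) − E°(Ag⁺/Ag).
So E°(MnO₄⁻/Mn²⁺) = E°cell + E°(Ag⁺/Ag) = +0.711 + (+0.80) = +1.51 V.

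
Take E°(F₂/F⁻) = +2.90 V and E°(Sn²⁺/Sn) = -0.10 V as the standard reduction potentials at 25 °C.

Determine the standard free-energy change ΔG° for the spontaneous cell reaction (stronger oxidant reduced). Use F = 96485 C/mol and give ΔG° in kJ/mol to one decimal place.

F₂/F⁻ (E° = +2.90 V) is the cathode; Sn²⁺/Sn (E° = -0.10 V) is the anode, so E°cell = +3.00 V.
Balancing electrons gives n = 2 (lcm of 2 and 2).
ΔG° = −nFE° = −(2)(96485)(+3.00) = -578,910 J = -578.9 kJ/mol.

-578.9 kJ/mol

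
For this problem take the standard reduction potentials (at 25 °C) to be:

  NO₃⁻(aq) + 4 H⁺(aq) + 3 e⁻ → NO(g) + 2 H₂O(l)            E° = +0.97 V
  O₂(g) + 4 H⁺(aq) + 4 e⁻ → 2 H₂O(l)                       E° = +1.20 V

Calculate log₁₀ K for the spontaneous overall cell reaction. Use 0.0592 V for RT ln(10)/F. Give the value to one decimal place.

46.6

Cathode: O₂/H₂O; anode: NO₃⁻/NO. E°cell = +0.23 V, n = 12.
log K = nE°cell / 0.0592 = (12)(+0.23) / 0.0592 = 46.6.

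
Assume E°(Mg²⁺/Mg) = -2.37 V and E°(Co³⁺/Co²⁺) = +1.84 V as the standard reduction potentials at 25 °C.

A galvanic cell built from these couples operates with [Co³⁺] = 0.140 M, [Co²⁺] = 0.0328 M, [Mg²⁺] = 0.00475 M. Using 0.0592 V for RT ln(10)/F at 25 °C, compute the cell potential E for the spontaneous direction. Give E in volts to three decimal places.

+4.316 V

Co³⁺/Co²⁺ is the cathode (higher E°), Mg²⁺/Mg the anode: E°cell = +1.84 − (-2.37) = +4.21 V, n = 2.
Overall: 2 Co³⁺(aq) + Mg(s) → 2 Co²⁺(aq) + Mg²⁺(aq)
Q = [Co²⁺]^2·[Mg²⁺] / ([Co³⁺]^2); log Q = -3.584.
E = E° − (0.0592/n) log Q = +4.21 − (0.0592/2)(-3.584) = +4.316 V.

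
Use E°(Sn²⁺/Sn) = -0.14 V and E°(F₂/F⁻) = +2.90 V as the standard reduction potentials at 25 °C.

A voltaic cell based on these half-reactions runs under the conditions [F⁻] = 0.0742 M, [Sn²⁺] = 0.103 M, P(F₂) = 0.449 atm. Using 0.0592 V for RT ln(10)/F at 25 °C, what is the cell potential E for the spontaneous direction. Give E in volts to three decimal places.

F₂/F⁻ is the cathode (higher E°), Sn²⁺/Sn the anode: E°cell = +2.90 − (-0.14) = +3.04 V, n = 2.
Overall: F₂(g) + Sn(s) → 2 F⁻(aq) + Sn²⁺(aq)
Q = [F⁻]^2·[Sn²⁺] / (P(F₂)); log Q = -2.899.
E = E° − (0.0592/n) log Q = +3.04 − (0.0592/2)(-2.899) = +3.126 V.

+3.126 V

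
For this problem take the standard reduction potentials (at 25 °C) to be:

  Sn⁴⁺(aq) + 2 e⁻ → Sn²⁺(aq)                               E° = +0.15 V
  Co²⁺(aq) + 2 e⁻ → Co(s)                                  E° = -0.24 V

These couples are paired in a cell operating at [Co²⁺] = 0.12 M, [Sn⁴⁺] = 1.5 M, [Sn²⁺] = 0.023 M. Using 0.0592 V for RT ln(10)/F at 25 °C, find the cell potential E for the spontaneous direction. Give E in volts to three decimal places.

Sn⁴⁺/Sn²⁺ is the cathode (higher E°), Co²⁺/Co the anode: E°cell = +0.15 − (-0.24) = +0.39 V, n = 2.
Overall: Sn⁴⁺(aq) + Co(s) → Sn²⁺(aq) + Co²⁺(aq)
Q = [Sn²⁺]·[Co²⁺] / ([Sn⁴⁺]); log Q = -2.735.
E = E° − (0.0592/n) log Q = +0.39 − (0.0592/2)(-2.735) = +0.471 V.

+0.471 V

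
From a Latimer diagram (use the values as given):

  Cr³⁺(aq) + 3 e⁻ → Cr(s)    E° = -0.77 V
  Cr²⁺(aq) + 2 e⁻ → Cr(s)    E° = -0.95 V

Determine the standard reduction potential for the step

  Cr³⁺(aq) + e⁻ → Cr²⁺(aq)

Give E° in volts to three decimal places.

Sequential free energies add, so n₃E°₃ = n₁E°₁ + n₂E°₂.
With n₃ = 3, and the known step contributing 2×(-0.95) V, the unknown satisfies 1·E° = 3×(-0.77) − 2×(-0.95) = -0.410.
E° = -0.410 / 1 = -0.410 V.

-0.410 V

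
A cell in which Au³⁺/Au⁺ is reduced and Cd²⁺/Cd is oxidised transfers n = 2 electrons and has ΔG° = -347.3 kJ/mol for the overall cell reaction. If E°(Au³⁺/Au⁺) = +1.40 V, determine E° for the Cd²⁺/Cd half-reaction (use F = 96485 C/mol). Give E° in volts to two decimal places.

E°cell = −ΔG°/(nF) = −(-347.3×10³)/((2)(96485)) = +1.800 V.
Since Au³⁺/Au⁺ is the cathode and Cd²⁺/Cd the anode, E°cell = E°(Au³⁺/Au⁺) − E°(Cd²⁺/Cd).
So E°(Cd²⁺/Cd) = E°(Au³⁺/Au⁺) − E°cell = (+1.40) − (+1.800) = -0.40 V.

-0.40 V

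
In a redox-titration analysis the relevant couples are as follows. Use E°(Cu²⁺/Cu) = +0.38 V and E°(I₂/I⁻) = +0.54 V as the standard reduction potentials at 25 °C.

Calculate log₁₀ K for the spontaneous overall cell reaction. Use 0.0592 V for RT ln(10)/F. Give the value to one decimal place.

5.4

Cathode: I₂/I⁻; anode: Cu²⁺/Cu. E°cell = +0.16 V, n = 2.
log K = nE°cell / 0.0592 = (2)(+0.16) / 0.0592 = 5.4.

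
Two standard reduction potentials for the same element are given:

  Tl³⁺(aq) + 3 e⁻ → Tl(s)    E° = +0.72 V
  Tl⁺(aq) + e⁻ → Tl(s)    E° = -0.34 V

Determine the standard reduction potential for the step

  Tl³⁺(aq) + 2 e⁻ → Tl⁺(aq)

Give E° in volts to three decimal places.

+1.250 V

Sequential free energies add, so n₃E°₃ = n₁E°₁ + n₂E°₂.
With n₃ = 3, and the known step contributing 1×(-0.34) V, the unknown satisfies 2·E° = 3×(+0.72) − 1×(-0.34) = +2.500.
E° = +2.500 / 2 = +1.250 V.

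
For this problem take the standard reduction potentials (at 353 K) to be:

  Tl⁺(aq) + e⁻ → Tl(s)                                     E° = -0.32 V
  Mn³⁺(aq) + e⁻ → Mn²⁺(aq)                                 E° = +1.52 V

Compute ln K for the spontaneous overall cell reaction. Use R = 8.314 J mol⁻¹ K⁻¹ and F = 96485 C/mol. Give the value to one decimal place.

Cathode: Mn³⁺/Mn²⁺; anode: Tl⁺/Tl. E°cell = (+1.52) − (-0.32) = +1.84 V, with n = 1.
ΔG° = −nFE° = −RT ln K, so ln K = nFE°/(RT) = (1)(96485)(+1.84) / ((8.314)(353)) = 60.491.

60.5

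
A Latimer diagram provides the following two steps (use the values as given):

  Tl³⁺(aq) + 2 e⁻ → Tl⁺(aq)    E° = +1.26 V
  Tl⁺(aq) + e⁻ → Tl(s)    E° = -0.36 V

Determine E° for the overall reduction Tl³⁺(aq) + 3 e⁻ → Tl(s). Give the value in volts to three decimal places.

Adding the free-energy changes (−nFE°) of the two steps gives −n₃FE°₃ = −n₁FE°₁ − n₂FE°₂.
E°₃ = (2×+1.26 + 1×-0.36) / 3 = (+2.160) / 3 = +0.720 V.

+0.720 V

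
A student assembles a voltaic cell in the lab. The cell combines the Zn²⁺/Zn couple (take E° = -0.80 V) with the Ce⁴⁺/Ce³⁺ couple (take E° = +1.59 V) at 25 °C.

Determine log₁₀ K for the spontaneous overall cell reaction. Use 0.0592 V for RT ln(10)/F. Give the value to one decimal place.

Cathode: Ce⁴⁺/Ce³⁺; anode: Zn²⁺/Zn. E°cell = +2.39 V, n = 2.
log K = nE°cell / 0.0592 = (2)(+2.39) / 0.0592 = 80.7.

80.7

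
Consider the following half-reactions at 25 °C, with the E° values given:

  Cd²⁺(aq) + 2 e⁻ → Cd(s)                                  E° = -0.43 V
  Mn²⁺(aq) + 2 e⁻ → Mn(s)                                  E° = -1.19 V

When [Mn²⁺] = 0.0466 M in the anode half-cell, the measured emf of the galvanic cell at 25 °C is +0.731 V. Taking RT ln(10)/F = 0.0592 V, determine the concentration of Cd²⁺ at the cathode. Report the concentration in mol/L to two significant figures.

Cd²⁺/Cd is the cathode, Mn²⁺/Mn the anode: E°cell = +0.76 V, n = 2.
Overall reaction: Cd²⁺(aq) + Mn(s) → Cd(s) + Mn²⁺(aq); Q = [Mn²⁺]^1/[Cd²⁺]^1.
From E = E° − (0.0592/n) log Q: log Q = (E° − E)·n/0.0592 = (+0.76 − (+0.731))·2/0.0592 = 0.9797.
So 1·log[Cd²⁺] = 1·log(0.0466) − log Q = -1.3316 − (0.9797) = -2.3113; [Cd²⁺] = 10^(-2.3113) ≈ 0.0049 M.

0.0049 M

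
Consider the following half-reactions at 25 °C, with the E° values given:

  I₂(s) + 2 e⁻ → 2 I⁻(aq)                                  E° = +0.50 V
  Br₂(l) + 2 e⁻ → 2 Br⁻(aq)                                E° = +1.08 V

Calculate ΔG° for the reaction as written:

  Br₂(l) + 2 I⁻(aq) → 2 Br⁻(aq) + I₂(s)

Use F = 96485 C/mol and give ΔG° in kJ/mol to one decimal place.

-111.9 kJ/mol

As written, Br₂/Br⁻ is reduced (cathode) and I₂/I⁻ is oxidised (anode), so E°cell = (+1.08) − (+0.50) = +0.58 V.
Balancing electrons gives n = 2.
ΔG° = −nFE° = −(2)(96485)(+0.58) = -111,923 J = -111.9 kJ/mol.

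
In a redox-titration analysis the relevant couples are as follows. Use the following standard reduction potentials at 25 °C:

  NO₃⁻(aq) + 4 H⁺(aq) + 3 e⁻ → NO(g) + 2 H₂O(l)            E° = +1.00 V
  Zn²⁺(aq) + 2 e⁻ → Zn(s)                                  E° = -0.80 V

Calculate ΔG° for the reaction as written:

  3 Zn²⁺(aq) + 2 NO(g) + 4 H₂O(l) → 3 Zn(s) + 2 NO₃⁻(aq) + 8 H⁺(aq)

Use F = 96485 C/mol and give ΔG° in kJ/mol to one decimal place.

+1042.0 kJ/mol

As written, Zn²⁺/Zn is reduced (cathode) and NO₃⁻/NO is oxidised (anode), so E°cell = (-0.80) − (+1.00) = -1.80 V.
Balancing electrons gives n = 6.
ΔG° = −nFE° = −(6)(96485)(-1.80) = 1,042,038 J = +1042.0 kJ/mol.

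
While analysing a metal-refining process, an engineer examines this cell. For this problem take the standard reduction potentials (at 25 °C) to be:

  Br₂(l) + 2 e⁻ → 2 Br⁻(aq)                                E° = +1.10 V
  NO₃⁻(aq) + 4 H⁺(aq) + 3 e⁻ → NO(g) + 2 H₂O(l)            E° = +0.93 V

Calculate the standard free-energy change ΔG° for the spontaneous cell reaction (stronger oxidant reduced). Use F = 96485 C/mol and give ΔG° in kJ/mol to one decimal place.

-98.4 kJ/mol

Br₂/Br⁻ (E° = +1.10 V) is the cathode; NO₃⁻/NO (E° = +0.93 V) is the anode, so E°cell = +0.17 V.
Balancing electrons gives n = 6 (lcm of 2 and 3).
ΔG° = −nFE° = −(6)(96485)(+0.17) = -98,415 J = -98.4 kJ/mol.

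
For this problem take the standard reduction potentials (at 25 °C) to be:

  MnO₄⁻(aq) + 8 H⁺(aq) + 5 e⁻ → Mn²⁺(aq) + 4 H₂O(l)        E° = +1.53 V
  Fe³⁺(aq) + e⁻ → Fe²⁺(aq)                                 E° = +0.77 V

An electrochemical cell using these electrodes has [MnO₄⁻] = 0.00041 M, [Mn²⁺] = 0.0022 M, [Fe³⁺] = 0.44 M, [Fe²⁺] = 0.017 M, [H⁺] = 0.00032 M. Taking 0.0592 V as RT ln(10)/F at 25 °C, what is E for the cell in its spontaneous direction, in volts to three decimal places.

MnO₄⁻/Mn²⁺ is the cathode (higher E°), Fe³⁺/Fe²⁺ the anode: E°cell = +1.53 − (+0.77) = +0.76 V, n = 5.
Overall: MnO₄⁻(aq) + 8 H⁺(aq) + 5 Fe²⁺(aq) → Mn²⁺(aq) + 4 H₂O(l) + 5 Fe³⁺(aq)
Q = [Mn²⁺]·[Fe³⁺]^5 / ([MnO₄⁻]·[H⁺]^8·[Fe²⁺]^5); log Q = 35.753.
E = E° − (0.0592/n) log Q = +0.76 − (0.0592/5)(35.753) = +0.337 V.

+0.337 V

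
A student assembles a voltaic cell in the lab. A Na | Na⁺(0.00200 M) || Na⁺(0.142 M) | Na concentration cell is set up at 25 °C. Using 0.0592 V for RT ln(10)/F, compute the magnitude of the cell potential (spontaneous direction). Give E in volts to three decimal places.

+0.110 V

For a concentration cell E°cell = 0. The 0.142 M side is the cathode (reduction is favoured where [Na⁺] is higher).
With n = 1, E = −(0.0592/1) log([Na⁺]ₐₙ/[Na⁺]꜀ₐₜ) = −(0.0592/1) log(0.002/0.142) = −(0.0592/1)(-1.851) = +0.110 V.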